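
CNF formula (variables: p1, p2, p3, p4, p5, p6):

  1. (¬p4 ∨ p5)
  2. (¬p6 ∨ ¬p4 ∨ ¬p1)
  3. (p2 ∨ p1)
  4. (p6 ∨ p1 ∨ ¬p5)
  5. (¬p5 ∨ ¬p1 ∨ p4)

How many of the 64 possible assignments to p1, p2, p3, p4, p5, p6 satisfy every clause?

20

Case analysis on p1 and p4:
  p1=T, p4=T: remaining (p2,p3,p5,p6) ∈ {(F,F,T,F); (F,T,T,F); (T,F,T,F); (T,T,T,F)} — 4.
  p1=T, p4=F: forces p5=F; p2, p3, p6 free → 2^3 = 8.
  p1=F, p4=T: remaining (p2,p3,p5,p6) ∈ {(T,F,T,T); (T,T,T,T)} — 2.
  p1=F, p4=F: p3 free; 3 ways for (p2,p5,p6) × 2^1 = 6.
Total: 4 + 8 + 2 + 6 = 20.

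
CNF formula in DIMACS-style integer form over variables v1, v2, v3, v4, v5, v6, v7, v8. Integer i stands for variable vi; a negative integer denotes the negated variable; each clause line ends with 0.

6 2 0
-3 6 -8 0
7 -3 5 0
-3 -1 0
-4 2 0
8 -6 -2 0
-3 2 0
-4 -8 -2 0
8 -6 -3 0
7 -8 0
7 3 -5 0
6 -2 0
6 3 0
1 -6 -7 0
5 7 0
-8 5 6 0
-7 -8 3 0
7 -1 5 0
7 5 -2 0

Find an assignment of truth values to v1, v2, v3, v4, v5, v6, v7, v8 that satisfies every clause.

v4 occurs only negated in the remaining clauses — set v4 = False.
Try v1 = True.
  then v3 is forced to False.
  then v6 is forced to True.
Branch on v2: take v2 = False.
For the remaining variables, v5 = True, v7 = True, v8 = False works.
Every clause has at least one true literal under this assignment.

v1 = T  v2 = F  v3 = F  v4 = F  v5 = T  v6 = T  v7 = T  v8 = F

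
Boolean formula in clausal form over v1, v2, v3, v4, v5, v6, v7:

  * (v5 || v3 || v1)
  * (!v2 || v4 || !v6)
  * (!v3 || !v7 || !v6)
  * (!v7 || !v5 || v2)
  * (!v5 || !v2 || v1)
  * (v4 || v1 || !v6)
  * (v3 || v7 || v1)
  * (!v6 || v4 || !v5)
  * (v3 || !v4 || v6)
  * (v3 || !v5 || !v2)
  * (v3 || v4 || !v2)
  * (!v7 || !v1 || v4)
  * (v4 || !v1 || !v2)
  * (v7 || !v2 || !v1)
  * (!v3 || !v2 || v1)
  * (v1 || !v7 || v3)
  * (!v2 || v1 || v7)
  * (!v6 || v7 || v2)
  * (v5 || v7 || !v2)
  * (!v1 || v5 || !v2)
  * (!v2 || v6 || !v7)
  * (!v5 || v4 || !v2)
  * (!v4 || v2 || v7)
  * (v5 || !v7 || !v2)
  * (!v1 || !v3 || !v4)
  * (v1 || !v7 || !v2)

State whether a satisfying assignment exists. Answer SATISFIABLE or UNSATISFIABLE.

SATISFIABLE

Set v1 = False and propagate.
Branch on v2: take v2 = False.
The remaining clauses are satisfied by v3 = True, v4 = False, v5 = False, v6 = False, v7 = False.
Every clause has at least one true literal under this assignment.
So v1=F, v2=F, v3=T, v4=F, v5=F, v6=F, v7=F is a satisfying assignment.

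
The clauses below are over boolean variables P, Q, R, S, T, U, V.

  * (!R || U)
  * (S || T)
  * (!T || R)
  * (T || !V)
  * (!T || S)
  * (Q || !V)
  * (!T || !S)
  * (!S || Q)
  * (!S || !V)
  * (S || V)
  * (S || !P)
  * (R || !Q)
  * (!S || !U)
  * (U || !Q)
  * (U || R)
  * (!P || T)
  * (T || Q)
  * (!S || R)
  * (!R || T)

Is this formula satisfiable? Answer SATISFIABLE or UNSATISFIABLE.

S = True:
  propagation gives T=False, V=False, Q=True, R=True; an empty clause results — contradiction.
S = False:
  propagation gives T=True; an empty clause results — contradiction.
Every branch closes, so no satisfying assignment exists.

UNSATISFIABLE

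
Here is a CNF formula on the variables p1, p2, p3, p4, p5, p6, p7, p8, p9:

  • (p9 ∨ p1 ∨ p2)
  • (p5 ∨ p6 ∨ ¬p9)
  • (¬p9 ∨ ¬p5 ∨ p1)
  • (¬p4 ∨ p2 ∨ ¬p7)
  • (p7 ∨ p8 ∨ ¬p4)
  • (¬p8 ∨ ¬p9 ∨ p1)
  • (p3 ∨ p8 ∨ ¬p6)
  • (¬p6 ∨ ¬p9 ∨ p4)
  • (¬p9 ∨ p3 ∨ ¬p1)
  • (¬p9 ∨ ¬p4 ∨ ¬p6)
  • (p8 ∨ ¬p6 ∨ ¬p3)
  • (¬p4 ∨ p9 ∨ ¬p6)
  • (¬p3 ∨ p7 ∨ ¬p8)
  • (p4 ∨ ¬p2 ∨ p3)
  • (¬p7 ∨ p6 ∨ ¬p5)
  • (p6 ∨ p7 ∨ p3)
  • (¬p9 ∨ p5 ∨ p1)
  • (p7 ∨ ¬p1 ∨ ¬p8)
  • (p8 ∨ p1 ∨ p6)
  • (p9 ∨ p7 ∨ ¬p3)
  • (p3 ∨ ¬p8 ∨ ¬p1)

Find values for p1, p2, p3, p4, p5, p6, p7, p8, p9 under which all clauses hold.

p1=1, p2=1, p3=1, p4=0, p5=0, p6=0, p7=1, p8=0, p9=0

Check each clause:
  1. (p2 ∨ p9 ∨ p1) — p2 is true.
  2. (p5 ∨ p6 ∨ ¬p9) — ¬p9 is true.
  3. (p1 ∨ ¬p5 ∨ ¬p9) — p1 is true.
  4. (¬p7 ∨ ¬p4 ∨ p2) — p2 is true.
  5. (p7 ∨ ¬p4 ∨ p8) — ¬p4 is true.
  6. (¬p9 ∨ ¬p8 ∨ p1) — ¬p8 is true.
  7. (¬p6 ∨ p3 ∨ p8) — ¬p6 is true.
  8. (¬p9 ∨ ¬p6 ∨ p4) — ¬p6 is true.
  9. (p3 ∨ ¬p1 ∨ ¬p9) — p3 is true.
  10. (¬p9 ∨ ¬p6 ∨ ¬p4) — ¬p6 is true.
  11. (¬p6 ∨ p8 ∨ ¬p3) — ¬p6 is true.
  12. (¬p6 ∨ ¬p4 ∨ p9) — ¬p6 is true.
  13. (¬p8 ∨ p7 ∨ ¬p3) — ¬p8 is true.
  14. (p3 ∨ p4 ∨ ¬p2) — p3 is true.
  15. (¬p7 ∨ ¬p5 ∨ p6) — ¬p5 is true.
  16. (p6 ∨ p3 ∨ p7) — p3 is true.
  17. (p5 ∨ p1 ∨ ¬p9) — p1 is true.
  18. (¬p8 ∨ ¬p1 ∨ p7) — ¬p8 is true.
  19. (p6 ∨ p8 ∨ p1) — p1 is true.
  20. (¬p3 ∨ p7 ∨ p9) — p7 is true.
  21. (¬p8 ∨ p3 ∨ ¬p1) — ¬p8 is true.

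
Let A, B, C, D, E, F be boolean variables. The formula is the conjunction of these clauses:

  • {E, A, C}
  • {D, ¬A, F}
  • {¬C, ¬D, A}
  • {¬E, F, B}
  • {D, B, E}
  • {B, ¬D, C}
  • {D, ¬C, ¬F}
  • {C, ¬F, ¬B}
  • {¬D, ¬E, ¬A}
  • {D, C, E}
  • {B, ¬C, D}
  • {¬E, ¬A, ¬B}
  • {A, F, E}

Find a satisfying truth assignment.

A=T, B=T, C=F, D=T, E=F, F=F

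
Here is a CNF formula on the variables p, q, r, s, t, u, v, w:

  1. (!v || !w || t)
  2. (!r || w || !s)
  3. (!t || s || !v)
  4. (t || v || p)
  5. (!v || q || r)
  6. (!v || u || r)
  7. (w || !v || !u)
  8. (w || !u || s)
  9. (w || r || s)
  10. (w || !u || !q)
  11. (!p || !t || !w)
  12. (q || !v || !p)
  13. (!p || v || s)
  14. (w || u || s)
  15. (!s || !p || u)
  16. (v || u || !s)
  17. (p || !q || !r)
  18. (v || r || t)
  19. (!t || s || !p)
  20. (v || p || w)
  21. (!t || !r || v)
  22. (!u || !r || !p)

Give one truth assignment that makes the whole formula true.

Set p = False and propagate.
Try q = False.
Try r = False.
  then v is forced to False.
  then t is forced to True.
  then w is forced to True.
The remaining clauses are satisfied by s = False, u = True.
Every clause has at least one true literal under this assignment.

p=False  q=False  r=False  s=False  t=True  u=True  v=False  w=True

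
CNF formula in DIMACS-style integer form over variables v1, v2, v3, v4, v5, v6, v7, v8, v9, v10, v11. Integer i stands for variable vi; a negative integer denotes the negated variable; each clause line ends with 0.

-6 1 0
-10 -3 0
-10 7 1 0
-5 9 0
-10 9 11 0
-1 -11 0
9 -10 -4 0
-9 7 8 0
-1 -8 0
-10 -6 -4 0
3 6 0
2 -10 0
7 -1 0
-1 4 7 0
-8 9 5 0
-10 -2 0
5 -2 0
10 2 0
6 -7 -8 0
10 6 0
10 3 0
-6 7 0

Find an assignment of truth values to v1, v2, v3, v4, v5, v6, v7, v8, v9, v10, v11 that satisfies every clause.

v1 = True, v2 = True, v3 = True, v4 = True, v5 = True, v6 = True, v7 = True, v8 = False, v9 = True, v10 = False, v11 = False

Branch on v1: take v1 = True.
  then v11 is forced to False.
  then v8 is forced to False.
  then v7 is forced to True.
For the remaining variables, v2 = True, v3 = True, v4 = True, v5 = True, v6 = True, v9 = True, v10 = False works.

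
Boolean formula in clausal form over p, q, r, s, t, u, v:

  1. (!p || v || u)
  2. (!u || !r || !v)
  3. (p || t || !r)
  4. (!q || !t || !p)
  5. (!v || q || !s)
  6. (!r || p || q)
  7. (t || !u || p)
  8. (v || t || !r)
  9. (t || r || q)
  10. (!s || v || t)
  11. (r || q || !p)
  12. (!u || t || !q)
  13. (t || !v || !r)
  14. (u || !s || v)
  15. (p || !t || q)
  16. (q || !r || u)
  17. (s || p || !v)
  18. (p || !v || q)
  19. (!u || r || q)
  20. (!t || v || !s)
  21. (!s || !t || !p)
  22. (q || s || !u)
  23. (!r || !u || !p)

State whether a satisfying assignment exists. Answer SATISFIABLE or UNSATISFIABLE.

Set p = True and propagate.
Set q = True and propagate.
  then t is forced to False.
  then u is forced to False.
  then v is forced to True.
  then r is forced to False.
s is now unconstrained; take s = False.
So p=T, q=T, r=F, s=F, t=F, u=F, v=T is a satisfying assignment.

SATISFIABLE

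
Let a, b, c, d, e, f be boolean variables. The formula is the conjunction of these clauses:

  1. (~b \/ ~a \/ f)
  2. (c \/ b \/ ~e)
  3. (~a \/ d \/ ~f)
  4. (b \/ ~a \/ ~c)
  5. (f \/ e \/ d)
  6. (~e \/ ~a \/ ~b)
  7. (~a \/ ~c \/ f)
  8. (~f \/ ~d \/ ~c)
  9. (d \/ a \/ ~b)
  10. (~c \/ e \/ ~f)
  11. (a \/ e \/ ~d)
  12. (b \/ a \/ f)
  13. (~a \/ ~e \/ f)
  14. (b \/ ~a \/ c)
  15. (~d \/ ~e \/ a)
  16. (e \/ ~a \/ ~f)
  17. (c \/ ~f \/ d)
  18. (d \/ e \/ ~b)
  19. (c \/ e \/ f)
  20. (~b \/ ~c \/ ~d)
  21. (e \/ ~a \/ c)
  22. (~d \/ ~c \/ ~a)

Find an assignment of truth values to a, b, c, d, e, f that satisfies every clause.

a=False  b=False  c=True  d=False  e=True  f=True

Check each clause:
  1. (~a \/ ~b \/ f) — ~a is true.
  2. (b \/ ~e \/ c) — c is true.
  3. (~a \/ ~f \/ d) — ~a is true.
  4. (b \/ ~c \/ ~a) — ~a is true.
  5. (e \/ d \/ f) — e is true.
  6. (~b \/ ~e \/ ~a) — ~b is true.
  7. (~c \/ f \/ ~a) — ~a is true.
  8. (~d \/ ~f \/ ~c) — ~d is true.
  9. (~b \/ d \/ a) — ~b is true.
  10. (~f \/ e \/ ~c) — e is true.
  11. (a \/ ~d \/ e) — ~d is true.
  12. (b \/ a \/ f) — f is true.
  13. (~a \/ f \/ ~e) — f is true.
  14. (b \/ ~a \/ c) — c is true.
  15. (~d \/ a \/ ~e) — ~d is true.
  16. (e \/ ~f \/ ~a) — e is true.
  17. (~f \/ d \/ c) — c is true.
  18. (e \/ d \/ ~b) — e is true.
  19. (e \/ f \/ c) — c is true.
  20. (~b \/ ~c \/ ~d) — ~d is true.
  21. (e \/ ~a \/ c) — c is true.
  22. (~d \/ ~a \/ ~c) — ~d is true.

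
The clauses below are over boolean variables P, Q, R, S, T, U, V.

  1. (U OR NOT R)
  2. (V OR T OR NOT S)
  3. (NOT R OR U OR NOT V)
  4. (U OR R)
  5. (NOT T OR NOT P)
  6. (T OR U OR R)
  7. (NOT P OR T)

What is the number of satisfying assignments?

28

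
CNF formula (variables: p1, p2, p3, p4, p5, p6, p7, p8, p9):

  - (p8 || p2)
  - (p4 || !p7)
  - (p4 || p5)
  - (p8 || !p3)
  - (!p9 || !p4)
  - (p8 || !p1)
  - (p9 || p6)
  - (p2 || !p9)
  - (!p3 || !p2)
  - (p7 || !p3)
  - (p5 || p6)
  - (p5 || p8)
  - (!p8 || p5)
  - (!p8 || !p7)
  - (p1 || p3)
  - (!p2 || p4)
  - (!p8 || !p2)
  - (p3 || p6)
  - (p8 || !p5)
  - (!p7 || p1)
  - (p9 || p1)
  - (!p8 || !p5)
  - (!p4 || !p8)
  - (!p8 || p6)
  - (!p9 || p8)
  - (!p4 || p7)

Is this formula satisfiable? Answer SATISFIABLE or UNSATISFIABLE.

p8 = True:
  propagation gives p5=True; an empty clause results — contradiction.
p8 = False:
  propagation gives p2=True, p3=False, p1=False; an empty clause results — contradiction.
Every branch closes, so no satisfying assignment exists.

UNSATISFIABLE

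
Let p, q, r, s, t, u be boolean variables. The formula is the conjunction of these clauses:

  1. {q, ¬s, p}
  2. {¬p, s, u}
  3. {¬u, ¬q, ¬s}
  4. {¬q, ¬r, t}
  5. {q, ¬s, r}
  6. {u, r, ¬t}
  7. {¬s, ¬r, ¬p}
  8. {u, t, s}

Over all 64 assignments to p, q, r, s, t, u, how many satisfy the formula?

19

Case analysis on s and q:
  s=T, q=T: remaining (p,r,t,u) ∈ {(F,F,F,F); (F,T,T,F); (T,F,F,F)} — 3.
  s=T, q=F: a clause becomes empty — 0.
  s=F, q=T: 7 of the 16 assignments to (p,r,t,u) work.
  s=F, q=F: 9 of the 16 assignments to (p,r,t,u) work.
Total: 3 + 0 + 7 + 9 = 19.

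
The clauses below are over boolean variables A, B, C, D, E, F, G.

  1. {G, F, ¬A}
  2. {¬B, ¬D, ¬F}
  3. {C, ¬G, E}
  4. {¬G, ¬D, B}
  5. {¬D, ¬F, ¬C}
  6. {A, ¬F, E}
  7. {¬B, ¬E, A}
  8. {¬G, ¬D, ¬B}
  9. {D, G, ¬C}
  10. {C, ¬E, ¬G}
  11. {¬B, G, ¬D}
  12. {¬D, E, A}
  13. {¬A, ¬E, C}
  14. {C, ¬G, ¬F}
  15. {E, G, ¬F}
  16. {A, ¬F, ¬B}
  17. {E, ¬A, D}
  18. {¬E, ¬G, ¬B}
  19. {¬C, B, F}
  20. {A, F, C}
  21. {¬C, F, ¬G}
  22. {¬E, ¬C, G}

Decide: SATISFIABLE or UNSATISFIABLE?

Try A = False.
The remaining clauses are satisfied by B = False, C = True, D = False, E = True, F = True, G = True.
So A=F, B=F, C=T, D=F, E=T, F=T, G=T is a satisfying assignment.

SATISFIABLE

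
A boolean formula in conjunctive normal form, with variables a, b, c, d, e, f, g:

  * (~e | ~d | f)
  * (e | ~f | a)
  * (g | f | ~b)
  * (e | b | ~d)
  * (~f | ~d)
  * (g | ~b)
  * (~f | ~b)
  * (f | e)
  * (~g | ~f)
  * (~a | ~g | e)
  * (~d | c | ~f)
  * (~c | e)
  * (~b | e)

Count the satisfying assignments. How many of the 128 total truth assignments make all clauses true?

Split on f, then e.
  f=T, e=T: remaining (a,b,c,d,g) ∈ {(F,F,F,F,F); (F,F,T,F,F); (T,F,F,F,F); (T,F,T,F,F)} — 4.
  f=T, e=F: remaining (a,b,c,d,g) ∈ {(T,F,F,F,F)} — 1.
  f=F, e=T: a, c free; 3 ways for (b,d,g) × 2^2 = 12.
  f=F, e=F: a clause becomes empty — 0.
Total: 4 + 1 + 12 + 0 = 17.

17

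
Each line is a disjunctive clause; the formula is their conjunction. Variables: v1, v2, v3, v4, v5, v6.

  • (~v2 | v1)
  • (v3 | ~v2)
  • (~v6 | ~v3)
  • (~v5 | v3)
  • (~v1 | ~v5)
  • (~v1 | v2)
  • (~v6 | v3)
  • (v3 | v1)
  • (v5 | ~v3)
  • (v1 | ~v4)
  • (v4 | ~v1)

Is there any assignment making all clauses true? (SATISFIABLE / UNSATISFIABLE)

Pure literal: v6 appears only negated; assign v6 = False.
Set v1 = False and propagate.
  then v2 is forced to False.
  then v3 is forced to True.
  then v5 is forced to True.
  then v4 is forced to False.
Every clause has at least one true literal under this assignment.
So v1 = F, v2 = F, v3 = T, v4 = F, v5 = T, v6 = F is a satisfying assignment.

SATISFIABLE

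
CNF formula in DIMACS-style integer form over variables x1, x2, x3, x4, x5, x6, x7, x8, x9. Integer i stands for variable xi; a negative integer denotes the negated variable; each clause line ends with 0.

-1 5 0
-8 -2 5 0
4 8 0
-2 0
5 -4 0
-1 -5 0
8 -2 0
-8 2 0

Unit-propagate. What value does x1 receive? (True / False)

False

Unit clause (¬x2) sets x2 = False.
From (¬x8 ∨ x2) and x2 = False: x8 = False.
In (x4 ∨ x8), x8 is now false; x4 must hold, so x4 = True.
(¬x4 ∨ x5): since x4 = True, the clause reduces to (x5). x5 = True.
(¬x1 ∨ ¬x5): since x5 = True, the clause reduces to (¬x1). x1 = False.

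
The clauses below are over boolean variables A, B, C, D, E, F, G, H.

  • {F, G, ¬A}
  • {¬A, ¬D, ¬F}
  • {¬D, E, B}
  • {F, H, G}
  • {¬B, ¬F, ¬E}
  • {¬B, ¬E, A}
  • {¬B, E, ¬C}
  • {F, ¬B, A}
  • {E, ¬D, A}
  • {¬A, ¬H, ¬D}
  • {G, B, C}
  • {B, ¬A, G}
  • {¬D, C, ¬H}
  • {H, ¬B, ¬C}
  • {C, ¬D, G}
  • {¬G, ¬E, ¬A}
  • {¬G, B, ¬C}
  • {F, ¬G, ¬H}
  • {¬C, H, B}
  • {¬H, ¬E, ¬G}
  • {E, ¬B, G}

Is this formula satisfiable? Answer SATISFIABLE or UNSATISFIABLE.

Pure literal: D appears only negated; assign D = False.
Set A = False and propagate.
Branch on B: take B = True.
  then E is forced to False.
  then C is forced to False.
  then F is forced to True.
  then G is forced to True.
H is now unconstrained; take H = False.
So A = 0, B = 1, C = 0, D = 0, E = 0, F = 1, G = 1, H = 0 is a satisfying assignment.

SATISFIABLE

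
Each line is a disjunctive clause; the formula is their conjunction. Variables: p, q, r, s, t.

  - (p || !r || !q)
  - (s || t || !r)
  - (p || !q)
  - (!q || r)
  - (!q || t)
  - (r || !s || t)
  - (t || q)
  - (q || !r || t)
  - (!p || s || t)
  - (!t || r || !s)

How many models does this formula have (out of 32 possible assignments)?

8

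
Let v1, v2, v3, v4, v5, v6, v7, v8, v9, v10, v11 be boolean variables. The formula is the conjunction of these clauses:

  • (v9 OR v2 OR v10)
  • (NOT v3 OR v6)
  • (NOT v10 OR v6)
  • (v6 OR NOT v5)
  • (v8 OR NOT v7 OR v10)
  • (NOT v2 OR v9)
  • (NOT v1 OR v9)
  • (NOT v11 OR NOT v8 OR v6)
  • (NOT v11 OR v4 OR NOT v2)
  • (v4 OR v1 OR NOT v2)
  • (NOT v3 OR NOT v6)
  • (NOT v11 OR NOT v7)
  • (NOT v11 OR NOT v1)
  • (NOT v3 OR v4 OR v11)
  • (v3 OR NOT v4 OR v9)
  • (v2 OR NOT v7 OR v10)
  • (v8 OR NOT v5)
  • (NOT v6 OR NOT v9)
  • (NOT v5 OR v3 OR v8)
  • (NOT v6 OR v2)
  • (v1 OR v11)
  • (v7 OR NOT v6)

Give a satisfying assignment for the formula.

Pure literal: v5 appears only negated; assign v5 = False.
Try v1 = False.
  then v11 is forced to True.
  then v7 is forced to False.
  then v6 is forced to False.
  then v3 is forced to False.
  then v10 is forced to False.
  then v8 is forced to False.
Try v2 = True.
  then v9 is forced to True.
  then v4 is forced to True.
Check each clause:
  1. (v2 OR v10 OR v9) — v9 is true.
  2. (v6 OR NOT v3) — NOT v3 is true.
  3. (v6 OR NOT v10) — NOT v10 is true.
  4. (v6 OR NOT v5) — NOT v5 is true.
  5. (NOT v7 OR v8 OR v10) — NOT v7 is true.
  6. (NOT v2 OR v9) — v9 is true.
  7. (NOT v1 OR v9) — v9 is true.
  8. (v6 OR NOT v11 OR NOT v8) — NOT v8 is true.
  9. (NOT v11 OR NOT v2 OR v4) — v4 is true.
  10. (v1 OR v4 OR NOT v2) — v4 is true.
  11. (NOT v3 OR NOT v6) — NOT v6 is true.
  12. (NOT v11 OR NOT v7) — NOT v7 is true.
  13. (NOT v1 OR NOT v11) — NOT v1 is true.
  14. (NOT v3 OR v11 OR v4) — v11 is true.
  15. (v9 OR v3 OR NOT v4) — v9 is true.
  16. (v10 OR NOT v7 OR v2) — NOT v7 is true.
  17. (NOT v5 OR v8) — NOT v5 is true.
  18. (NOT v6 OR NOT v9) — NOT v6 is true.
  19. (v3 OR v8 OR NOT v5) — NOT v5 is true.
  20. (NOT v6 OR v2) — NOT v6 is true.
  21. (v11 OR v1) — v11 is true.
  22. (NOT v6 OR v7) — NOT v6 is true.

v1 = F, v2 = T, v3 = F, v4 = T, v5 = F, v6 = F, v7 = F, v8 = F, v9 = T, v10 = F, v11 = T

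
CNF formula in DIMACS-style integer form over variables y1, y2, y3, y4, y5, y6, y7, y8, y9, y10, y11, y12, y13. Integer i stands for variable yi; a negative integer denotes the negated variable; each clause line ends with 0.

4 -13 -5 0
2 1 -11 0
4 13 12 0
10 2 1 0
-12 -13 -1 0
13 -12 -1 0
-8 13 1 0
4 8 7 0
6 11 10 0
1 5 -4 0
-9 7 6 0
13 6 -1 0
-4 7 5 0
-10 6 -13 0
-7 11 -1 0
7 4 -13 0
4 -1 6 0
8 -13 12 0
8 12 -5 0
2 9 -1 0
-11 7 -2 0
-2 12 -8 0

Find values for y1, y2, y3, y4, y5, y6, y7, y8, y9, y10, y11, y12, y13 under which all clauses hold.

y1 = True  y2 = True  y3 = False  y4 = True  y5 = False  y6 = True  y7 = True  y8 = False  y9 = True  y10 = False  y11 = True  y12 = False  y13 = False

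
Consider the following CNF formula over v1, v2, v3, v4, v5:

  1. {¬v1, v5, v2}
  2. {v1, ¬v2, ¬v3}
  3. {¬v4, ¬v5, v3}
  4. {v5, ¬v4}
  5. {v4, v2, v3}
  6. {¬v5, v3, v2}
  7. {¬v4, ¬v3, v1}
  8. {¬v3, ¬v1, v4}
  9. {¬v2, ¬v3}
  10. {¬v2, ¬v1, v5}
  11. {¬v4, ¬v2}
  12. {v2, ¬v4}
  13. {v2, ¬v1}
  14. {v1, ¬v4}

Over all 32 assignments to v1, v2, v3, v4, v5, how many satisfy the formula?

The models are:
  v1=0 v2=0 v3=1 v4=0 v5=0
  v1=0 v2=0 v3=1 v4=0 v5=1
  v1=0 v2=1 v3=0 v4=0 v5=0
  v1=0 v2=1 v3=0 v4=0 v5=1
  v1=1 v2=1 v3=0 v4=0 v5=1
Count: 5.

5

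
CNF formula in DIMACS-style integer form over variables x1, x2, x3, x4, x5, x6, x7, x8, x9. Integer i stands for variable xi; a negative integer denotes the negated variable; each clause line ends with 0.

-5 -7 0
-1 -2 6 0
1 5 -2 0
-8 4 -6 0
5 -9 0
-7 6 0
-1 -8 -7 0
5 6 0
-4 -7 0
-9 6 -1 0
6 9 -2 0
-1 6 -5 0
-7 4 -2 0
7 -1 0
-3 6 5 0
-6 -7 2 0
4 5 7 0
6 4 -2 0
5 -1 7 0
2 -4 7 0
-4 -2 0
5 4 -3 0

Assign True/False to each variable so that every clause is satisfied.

x1 = F, x2 = T, x3 = T, x4 = F, x5 = T, x6 = T, x7 = F, x8 = F, x9 = T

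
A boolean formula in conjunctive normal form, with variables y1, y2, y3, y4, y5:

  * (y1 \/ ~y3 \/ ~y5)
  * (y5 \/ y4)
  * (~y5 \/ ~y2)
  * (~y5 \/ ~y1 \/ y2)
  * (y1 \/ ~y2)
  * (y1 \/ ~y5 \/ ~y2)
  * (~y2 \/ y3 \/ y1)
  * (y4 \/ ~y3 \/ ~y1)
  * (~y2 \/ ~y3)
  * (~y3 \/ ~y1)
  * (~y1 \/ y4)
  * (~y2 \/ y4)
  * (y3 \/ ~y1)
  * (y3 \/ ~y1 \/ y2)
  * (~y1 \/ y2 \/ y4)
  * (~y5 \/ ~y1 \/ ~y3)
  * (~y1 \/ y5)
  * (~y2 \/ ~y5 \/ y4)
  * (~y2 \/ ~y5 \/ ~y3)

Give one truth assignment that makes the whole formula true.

y4 occurs only positively in the remaining clauses — set y4 = True.
Try y1 = False.
  then y2 is forced to False.
The remaining clauses are satisfied by y3 = False, y5 = True.

y1=0  y2=0  y3=0  y4=1  y5=1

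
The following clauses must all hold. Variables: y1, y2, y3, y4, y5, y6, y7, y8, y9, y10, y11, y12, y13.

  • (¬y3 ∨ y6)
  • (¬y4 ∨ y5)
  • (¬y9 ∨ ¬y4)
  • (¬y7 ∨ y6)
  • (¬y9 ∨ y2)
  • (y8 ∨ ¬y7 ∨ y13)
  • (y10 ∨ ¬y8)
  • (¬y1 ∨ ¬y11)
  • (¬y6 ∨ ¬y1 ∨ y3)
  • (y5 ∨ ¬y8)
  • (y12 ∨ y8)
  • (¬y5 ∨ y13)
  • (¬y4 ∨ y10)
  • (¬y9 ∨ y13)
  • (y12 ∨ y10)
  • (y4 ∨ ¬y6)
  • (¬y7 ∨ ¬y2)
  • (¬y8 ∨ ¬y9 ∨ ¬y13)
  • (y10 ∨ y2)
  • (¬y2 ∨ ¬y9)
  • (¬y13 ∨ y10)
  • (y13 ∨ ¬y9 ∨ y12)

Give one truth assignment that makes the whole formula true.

y1 occurs only negated in the remaining clauses — set y1 = False.
Pure literal: y7 appears only negated; assign y7 = False.
Set y2 = True and propagate.
  then y9 is forced to False.
Branch on y3: take y3 = False.
For the remaining variables, y4 = False, y5 = False, y6 = False, y8 = False, y10 = False, y11 = False, y12 = True, y13 = False works.

y1 = F  y2 = T  y3 = F  y4 = F  y5 = F  y6 = F  y7 = F  y8 = F  y9 = F  y10 = F  y11 = F  y12 = T  y13 = F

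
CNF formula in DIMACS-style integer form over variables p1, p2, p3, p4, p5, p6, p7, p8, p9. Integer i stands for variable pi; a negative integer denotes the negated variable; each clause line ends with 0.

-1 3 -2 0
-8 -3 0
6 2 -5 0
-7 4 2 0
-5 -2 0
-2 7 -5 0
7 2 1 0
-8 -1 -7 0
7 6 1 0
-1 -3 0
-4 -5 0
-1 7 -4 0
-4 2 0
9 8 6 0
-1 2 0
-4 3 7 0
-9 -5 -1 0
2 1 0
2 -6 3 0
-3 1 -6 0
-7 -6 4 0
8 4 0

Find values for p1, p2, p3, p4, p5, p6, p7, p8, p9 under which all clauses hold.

p1 = F, p2 = T, p3 = F, p4 = F, p5 = F, p6 = F, p7 = T, p8 = T, p9 = F

p5 occurs only negated in the remaining clauses — set p5 = False.
Set p1 = False and propagate.
  then p2 is forced to True.
Try p3 = False.
For the remaining variables, p4 = False, p6 = False, p7 = True, p8 = True, p9 = False works.
Every clause has at least one true literal under this assignment.
Check each clause:
  1. (!p2 || p3 || !p1) — !p1 is true.
  2. (!p8 || !p3) — !p3 is true.
  3. (p6 || p2 || !p5) — p2 is true.
  4. (p2 || !p7 || p4) — p2 is true.
  5. (!p5 || !p2) — !p5 is true.
  6. (!p2 || !p5 || p7) — !p5 is true.
  7. (p7 || p1 || p2) — p2 is true.
  8. (!p1 || !p8 || !p7) — !p1 is true.
  9. (p6 || p1 || p7) — p7 is true.
  10. (!p3 || !p1) — !p3 is true.
  11. (!p5 || !p4) — !p5 is true.
  12. (!p1 || p7 || !p4) — !p4 is true.
  13. (!p4 || p2) — p2 is true.
  14. (p6 || p9 || p8) — p8 is true.
  15. (p2 || !p1) — p2 is true.
  16. (p7 || p3 || !p4) — !p4 is true.
  17. (!p1 || !p5 || !p9) — !p5 is true.
  18. (p1 || p2) — p2 is true.
  19. (!p6 || p2 || p3) — p2 is true.
  20. (!p6 || p1 || !p3) — !p6 is true.
  21. (!p6 || !p7 || p4) — !p6 is true.
  22. (p8 || p4) — p8 is true.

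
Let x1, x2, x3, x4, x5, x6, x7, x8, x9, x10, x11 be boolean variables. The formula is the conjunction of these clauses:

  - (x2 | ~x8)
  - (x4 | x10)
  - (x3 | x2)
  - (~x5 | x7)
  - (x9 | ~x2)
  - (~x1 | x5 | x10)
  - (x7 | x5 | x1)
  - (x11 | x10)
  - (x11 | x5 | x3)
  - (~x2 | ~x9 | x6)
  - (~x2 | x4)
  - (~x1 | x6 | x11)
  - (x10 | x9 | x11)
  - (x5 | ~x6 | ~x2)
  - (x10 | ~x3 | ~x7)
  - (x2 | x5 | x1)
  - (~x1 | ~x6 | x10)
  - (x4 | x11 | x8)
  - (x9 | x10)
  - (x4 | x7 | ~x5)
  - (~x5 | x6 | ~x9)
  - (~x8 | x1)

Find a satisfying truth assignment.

x1 = F, x2 = T, x3 = T, x4 = T, x5 = T, x6 = T, x7 = T, x8 = F, x9 = T, x10 = T, x11 = T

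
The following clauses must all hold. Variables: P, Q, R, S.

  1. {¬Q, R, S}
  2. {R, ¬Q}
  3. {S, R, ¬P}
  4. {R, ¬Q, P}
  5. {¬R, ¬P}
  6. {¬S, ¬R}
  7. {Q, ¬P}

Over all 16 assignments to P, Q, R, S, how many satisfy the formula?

4

The models are:
  P=0 Q=0 R=0 S=0
  P=0 Q=0 R=0 S=1
  P=0 Q=0 R=1 S=0
  P=0 Q=1 R=1 S=0
That's 4 in total.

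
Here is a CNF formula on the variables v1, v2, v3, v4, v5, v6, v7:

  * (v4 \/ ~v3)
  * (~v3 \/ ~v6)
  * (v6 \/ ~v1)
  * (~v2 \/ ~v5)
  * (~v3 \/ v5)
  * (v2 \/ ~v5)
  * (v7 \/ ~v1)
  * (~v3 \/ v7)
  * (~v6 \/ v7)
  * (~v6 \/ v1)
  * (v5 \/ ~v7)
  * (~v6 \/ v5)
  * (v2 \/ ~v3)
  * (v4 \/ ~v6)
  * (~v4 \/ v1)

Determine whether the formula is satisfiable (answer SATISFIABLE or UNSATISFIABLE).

v3 occurs only negated in the remaining clauses — set v3 = False.
Branch on v1: take v1 = False.
  then v6 is forced to False.
  then v4 is forced to False.
For the remaining variables, v2 = True, v5 = False, v7 = False works.
Every clause has at least one true literal under this assignment.
So v1 = F, v2 = T, v3 = F, v4 = F, v5 = F, v6 = F, v7 = F is a satisfying assignment.

SATISFIABLE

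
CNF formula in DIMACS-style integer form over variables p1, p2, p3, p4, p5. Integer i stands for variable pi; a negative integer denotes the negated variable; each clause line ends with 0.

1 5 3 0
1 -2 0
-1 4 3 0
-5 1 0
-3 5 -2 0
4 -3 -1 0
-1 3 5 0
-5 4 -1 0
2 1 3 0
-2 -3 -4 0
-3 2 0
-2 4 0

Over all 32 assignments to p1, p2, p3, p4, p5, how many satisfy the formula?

Satisfying assignments:
  p1=T p2=F p3=F p4=T p5=T
  p1=T p2=T p3=F p4=T p5=T
Count: 2.

2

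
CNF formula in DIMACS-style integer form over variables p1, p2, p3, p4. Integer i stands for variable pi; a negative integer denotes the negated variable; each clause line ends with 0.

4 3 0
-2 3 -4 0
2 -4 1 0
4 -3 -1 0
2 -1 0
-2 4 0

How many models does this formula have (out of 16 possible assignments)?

3

The models are:
  p1=0 p2=0 p3=1 p4=0
  p1=0 p2=1 p3=1 p4=1
  p1=1 p2=1 p3=1 p4=1
Count: 3.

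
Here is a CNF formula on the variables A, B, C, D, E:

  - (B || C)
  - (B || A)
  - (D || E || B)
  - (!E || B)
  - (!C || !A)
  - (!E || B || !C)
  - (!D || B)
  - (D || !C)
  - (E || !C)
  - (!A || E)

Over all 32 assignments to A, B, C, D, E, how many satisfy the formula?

The models are:
  A=F B=T C=F D=F E=F
  A=F B=T C=F D=F E=T
  A=F B=T C=F D=T E=F
  A=F B=T C=F D=T E=T
  A=F B=T C=T D=T E=T
  A=T B=T C=F D=F E=T
  A=T B=T C=F D=T E=T
That's 7 in total.

7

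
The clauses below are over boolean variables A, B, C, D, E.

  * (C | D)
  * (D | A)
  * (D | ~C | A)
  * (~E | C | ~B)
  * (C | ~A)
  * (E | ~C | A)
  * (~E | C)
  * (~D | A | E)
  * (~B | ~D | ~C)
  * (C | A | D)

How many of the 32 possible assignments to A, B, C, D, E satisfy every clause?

Split on C, then A.
  C=1, A=1: E free; 3 ways for (B,D) × 2^1 = 6.
  C=1, A=0: remaining (B,D,E) ∈ {(0,1,1)} — 1.
  C=0, A=1: a clause becomes empty — 0.
  C=0, A=0: a clause becomes empty — 0.
Total: 6 + 1 + 0 + 0 = 7.

7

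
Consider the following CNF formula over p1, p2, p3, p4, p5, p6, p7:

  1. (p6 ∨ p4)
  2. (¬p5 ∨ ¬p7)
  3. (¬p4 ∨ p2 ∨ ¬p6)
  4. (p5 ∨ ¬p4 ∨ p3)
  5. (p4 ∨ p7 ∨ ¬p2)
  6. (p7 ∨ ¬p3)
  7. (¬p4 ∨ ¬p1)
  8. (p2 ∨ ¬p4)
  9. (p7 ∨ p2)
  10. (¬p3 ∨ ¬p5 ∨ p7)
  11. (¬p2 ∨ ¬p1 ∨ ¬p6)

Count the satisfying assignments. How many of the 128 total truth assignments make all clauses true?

10

Split on p4, then p2.
  p4=1, p2=1: remaining (p1,p3,p5,p6,p7) ∈ {(0,0,1,0,0); (0,0,1,1,0); (0,1,0,0,1); (0,1,0,1,1)} — 4.
  p4=1, p2=0: a clause becomes empty — 0.
  p4=0, p2=1: remaining (p1,p3,p5,p6,p7) ∈ {(0,0,0,1,1); (0,1,0,1,1)} — 2.
  p4=0, p2=0: remaining (p1,p3,p5,p6,p7) ∈ {(0,0,0,1,1); (0,1,0,1,1); (1,0,0,1,1); (1,1,0,1,1)} — 4.
Total: 4 + 0 + 2 + 4 = 10.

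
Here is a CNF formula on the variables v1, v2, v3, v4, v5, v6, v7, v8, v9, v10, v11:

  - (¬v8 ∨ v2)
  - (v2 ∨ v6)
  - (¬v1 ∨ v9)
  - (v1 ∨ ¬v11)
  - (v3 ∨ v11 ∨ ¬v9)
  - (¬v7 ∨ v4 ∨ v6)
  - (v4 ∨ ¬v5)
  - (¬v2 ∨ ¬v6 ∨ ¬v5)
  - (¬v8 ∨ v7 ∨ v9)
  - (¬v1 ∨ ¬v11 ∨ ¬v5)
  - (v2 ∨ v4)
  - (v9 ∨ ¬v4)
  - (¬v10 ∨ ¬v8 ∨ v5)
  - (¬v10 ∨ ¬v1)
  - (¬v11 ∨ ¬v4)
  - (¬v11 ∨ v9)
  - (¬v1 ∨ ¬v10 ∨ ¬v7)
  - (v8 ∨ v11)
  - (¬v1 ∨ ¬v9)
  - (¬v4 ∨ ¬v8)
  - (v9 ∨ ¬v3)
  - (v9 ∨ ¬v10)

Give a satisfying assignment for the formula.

v1 = F  v2 = T  v3 = T  v4 = F  v5 = F  v6 = F  v7 = F  v8 = T  v9 = T  v10 = F  v11 = F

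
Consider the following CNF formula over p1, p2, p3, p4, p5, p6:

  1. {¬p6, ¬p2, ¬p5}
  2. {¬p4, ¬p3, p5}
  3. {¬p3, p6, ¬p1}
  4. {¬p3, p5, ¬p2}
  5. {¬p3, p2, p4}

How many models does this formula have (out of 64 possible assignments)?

Split on p3, then p2.
  p3=1, p2=1: remaining (p1,p4,p5,p6) ∈ {(0,0,1,0); (0,1,1,0)} — 2.
  p3=1, p2=0: remaining (p1,p4,p5,p6) ∈ {(0,1,1,0); (0,1,1,1); (1,1,1,1)} — 3.
  p3=0, p2=1: p1, p4 free; 3 ways for (p5,p6) × 2^2 = 12.
  p3=0, p2=0: p1, p4, p5, p6 free → 2^4 = 16.
Total: 2 + 3 + 12 + 16 = 33.

33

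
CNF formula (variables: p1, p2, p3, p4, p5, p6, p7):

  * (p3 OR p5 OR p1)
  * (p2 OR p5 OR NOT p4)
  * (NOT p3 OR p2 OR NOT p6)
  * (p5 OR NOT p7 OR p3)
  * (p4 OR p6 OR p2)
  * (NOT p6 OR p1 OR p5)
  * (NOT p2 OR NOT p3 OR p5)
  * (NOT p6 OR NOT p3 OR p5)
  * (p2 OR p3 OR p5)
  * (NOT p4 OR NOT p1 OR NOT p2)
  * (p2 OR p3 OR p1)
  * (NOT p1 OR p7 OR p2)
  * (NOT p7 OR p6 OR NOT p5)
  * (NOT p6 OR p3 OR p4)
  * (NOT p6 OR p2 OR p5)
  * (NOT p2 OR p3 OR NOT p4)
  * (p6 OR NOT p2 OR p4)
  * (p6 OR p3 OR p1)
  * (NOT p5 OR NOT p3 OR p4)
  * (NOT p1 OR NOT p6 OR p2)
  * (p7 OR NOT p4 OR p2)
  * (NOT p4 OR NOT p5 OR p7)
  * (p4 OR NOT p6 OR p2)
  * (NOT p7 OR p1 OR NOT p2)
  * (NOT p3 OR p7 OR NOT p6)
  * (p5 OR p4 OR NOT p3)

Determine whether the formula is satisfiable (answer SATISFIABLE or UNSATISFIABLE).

p2 = True:
  p3 = True:
    propagation gives p5=True, p4=True, p1=False, p7=True; an empty clause results — contradiction.
  p3 = False:
    propagation gives p4=False, p6=False; an empty clause results — contradiction.
p2 = False:
  p3 = True:
    propagation gives p6=False, p4=True, p5=True, p7=False; an empty clause results — contradiction.
  p3 = False:
    propagation gives p5=True, p1=True, p7=True, p6=True; an empty clause results — contradiction.
Every branch closes, so no satisfying assignment exists.

UNSATISFIABLE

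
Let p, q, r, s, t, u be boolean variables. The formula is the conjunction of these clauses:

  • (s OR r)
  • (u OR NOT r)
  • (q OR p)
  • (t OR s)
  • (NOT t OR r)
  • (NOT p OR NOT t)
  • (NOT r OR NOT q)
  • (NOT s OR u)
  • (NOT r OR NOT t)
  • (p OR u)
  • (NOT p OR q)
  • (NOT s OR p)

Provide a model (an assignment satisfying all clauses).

u occurs only positively in the remaining clauses — set u = True.
Set p = True and propagate.
  then t is forced to False.
  then s is forced to True.
  then q is forced to True.
  then r is forced to False.
Every clause has at least one true literal under this assignment.
Check each clause:
  1. (s OR r) — s is true.
  2. (NOT r OR u) — NOT r is true.
  3. (q OR p) — p is true.
  4. (s OR t) — s is true.
  5. (r OR NOT t) — NOT t is true.
  6. (NOT t OR NOT p) — NOT t is true.
  7. (NOT q OR NOT r) — NOT r is true.
  8. (u OR NOT s) — u is true.
  9. (NOT r OR NOT t) — NOT t is true.
  10. (u OR p) — p is true.
  11. (NOT p OR q) — q is true.
  12. (p OR NOT s) — p is true.

p=T  q=T  r=F  s=T  t=F  u=T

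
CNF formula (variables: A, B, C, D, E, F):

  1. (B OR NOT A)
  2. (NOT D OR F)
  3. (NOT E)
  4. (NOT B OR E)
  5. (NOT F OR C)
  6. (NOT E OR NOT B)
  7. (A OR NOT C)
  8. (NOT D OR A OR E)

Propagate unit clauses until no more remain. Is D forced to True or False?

False

(NOT E) is a unit clause: E = False.
(E OR NOT B) with E = False leaves only NOT B, so B = False.
(B OR NOT A) with B = False leaves only NOT A, so A = False.
(NOT C OR A): since A = False, the clause reduces to (NOT C). C = False.
(C OR NOT F) with C = False leaves only NOT F, so F = False.
From (F OR NOT D) and F = False: D = False.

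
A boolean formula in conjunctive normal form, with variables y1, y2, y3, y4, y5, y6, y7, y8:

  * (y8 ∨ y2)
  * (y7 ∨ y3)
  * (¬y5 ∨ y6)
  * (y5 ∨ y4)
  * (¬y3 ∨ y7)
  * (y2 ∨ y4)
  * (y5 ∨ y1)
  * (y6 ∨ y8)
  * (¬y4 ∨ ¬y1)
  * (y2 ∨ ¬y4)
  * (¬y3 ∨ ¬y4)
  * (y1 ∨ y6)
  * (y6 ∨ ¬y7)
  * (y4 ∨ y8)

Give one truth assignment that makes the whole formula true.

y2 occurs only positively in the remaining clauses — set y2 = True.
y6 occurs only positively in the remaining clauses — set y6 = True.
Try y1 = False.
  then y5 is forced to True.
Set y3 = False and propagate.
  then y7 is forced to True.
Try y4 = False.
  then y8 is forced to True.
Every clause has at least one true literal under this assignment.

y1=False, y2=True, y3=False, y4=False, y5=True, y6=True, y7=True, y8=True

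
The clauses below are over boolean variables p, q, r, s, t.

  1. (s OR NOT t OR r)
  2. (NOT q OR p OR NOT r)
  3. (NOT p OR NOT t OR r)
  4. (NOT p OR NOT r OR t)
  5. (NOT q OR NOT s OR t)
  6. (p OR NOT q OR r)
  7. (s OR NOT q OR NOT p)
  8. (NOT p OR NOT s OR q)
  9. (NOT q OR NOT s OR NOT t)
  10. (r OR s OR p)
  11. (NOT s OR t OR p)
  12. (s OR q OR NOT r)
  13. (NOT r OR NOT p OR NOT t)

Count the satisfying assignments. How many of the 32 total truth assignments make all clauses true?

Satisfying assignments:
  p=0 q=0 r=0 s=1 t=1
  p=0 q=0 r=1 s=1 t=1
  p=1 q=0 r=0 s=0 t=0
That's 3 in total.

3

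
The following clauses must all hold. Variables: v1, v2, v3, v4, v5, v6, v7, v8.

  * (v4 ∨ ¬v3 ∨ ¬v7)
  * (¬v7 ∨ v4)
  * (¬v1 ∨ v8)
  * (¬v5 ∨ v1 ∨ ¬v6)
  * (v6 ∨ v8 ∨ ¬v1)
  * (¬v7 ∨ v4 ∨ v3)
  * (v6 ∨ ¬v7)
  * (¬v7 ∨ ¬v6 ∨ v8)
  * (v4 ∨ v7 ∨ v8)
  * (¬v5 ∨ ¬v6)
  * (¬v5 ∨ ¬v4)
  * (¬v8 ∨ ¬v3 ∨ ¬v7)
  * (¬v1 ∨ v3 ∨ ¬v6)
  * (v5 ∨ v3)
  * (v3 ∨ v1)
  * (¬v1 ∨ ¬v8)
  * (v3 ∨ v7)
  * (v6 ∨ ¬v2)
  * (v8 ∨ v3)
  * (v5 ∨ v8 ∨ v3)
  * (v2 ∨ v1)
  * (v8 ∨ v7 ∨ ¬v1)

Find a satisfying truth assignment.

v1=F, v2=T, v3=T, v4=T, v5=F, v6=T, v7=F, v8=F

Check each clause:
  1. (¬v3 ∨ ¬v7 ∨ v4) — ¬v7 is true.
  2. (¬v7 ∨ v4) — ¬v7 is true.
  3. (¬v1 ∨ v8) — ¬v1 is true.
  4. (¬v5 ∨ ¬v6 ∨ v1) — ¬v5 is true.
  5. (v8 ∨ v6 ∨ ¬v1) — v6 is true.
  6. (¬v7 ∨ v4 ∨ v3) — ¬v7 is true.
  7. (v6 ∨ ¬v7) — ¬v7 is true.
  8. (v8 ∨ ¬v6 ∨ ¬v7) — ¬v7 is true.
  9. (v4 ∨ v8 ∨ v7) — v4 is true.
  10. (¬v6 ∨ ¬v5) — ¬v5 is true.
  11. (¬v5 ∨ ¬v4) — ¬v5 is true.
  12. (¬v7 ∨ ¬v8 ∨ ¬v3) — ¬v8 is true.
  13. (¬v1 ∨ ¬v6 ∨ v3) — v3 is true.
  14. (v5 ∨ v3) — v3 is true.
  15. (v3 ∨ v1) — v3 is true.
  16. (¬v1 ∨ ¬v8) — ¬v8 is true.
  17. (v7 ∨ v3) — v3 is true.
  18. (¬v2 ∨ v6) — v6 is true.
  19. (v3 ∨ v8) — v3 is true.
  20. (v3 ∨ v8 ∨ v5) — v3 is true.
  21. (v1 ∨ v2) — v2 is true.
  22. (v8 ∨ v7 ∨ ¬v1) — ¬v1 is true.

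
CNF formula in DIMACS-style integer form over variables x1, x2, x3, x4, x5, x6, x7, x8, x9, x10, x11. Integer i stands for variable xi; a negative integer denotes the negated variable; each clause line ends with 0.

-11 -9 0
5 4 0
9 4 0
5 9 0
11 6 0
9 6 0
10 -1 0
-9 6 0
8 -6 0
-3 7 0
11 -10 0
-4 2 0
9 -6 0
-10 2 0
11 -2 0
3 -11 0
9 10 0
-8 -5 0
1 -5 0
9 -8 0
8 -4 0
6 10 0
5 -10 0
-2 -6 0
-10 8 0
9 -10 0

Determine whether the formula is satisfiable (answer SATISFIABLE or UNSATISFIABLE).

UNSATISFIABLE

x9 = True:
  propagation gives x11=False, x6=True, x8=True, x10=False; an empty clause results — contradiction.
x9 = False:
  propagation gives x4=True, x5=True, x6=True; an empty clause results — contradiction.
Every branch closes, so no satisfying assignment exists.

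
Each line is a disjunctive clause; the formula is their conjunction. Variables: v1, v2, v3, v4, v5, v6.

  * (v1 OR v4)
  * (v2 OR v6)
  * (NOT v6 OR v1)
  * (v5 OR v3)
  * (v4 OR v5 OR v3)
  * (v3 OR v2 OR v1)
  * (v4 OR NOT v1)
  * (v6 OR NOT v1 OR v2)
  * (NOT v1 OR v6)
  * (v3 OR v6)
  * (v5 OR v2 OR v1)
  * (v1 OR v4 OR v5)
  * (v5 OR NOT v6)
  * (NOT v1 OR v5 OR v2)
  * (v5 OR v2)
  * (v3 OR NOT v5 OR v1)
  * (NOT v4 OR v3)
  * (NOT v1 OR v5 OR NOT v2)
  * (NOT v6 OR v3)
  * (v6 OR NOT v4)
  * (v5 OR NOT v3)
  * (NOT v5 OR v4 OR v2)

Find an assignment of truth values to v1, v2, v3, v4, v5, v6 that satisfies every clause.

v1 = True, v2 = False, v3 = True, v4 = True, v5 = True, v6 = True

Set v1 = True and propagate.
  then v4 is forced to True.
  then v6 is forced to True.
  then v5 is forced to True.
  then v3 is forced to True.
v2 is now unconstrained; take v2 = False.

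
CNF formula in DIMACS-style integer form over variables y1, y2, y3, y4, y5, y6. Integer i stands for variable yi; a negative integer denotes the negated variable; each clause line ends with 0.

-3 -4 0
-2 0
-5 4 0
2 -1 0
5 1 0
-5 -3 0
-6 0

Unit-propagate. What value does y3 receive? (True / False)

False

Unit clause (NOT y2) sets y2 = False.
From (NOT y1 OR y2) and y2 = False: y1 = False.
(y5 OR y1) with y1 = False leaves only y5, so y5 = True.
In (y4 OR NOT y5), NOT y5 is now false; y4 must hold, so y4 = True.
(NOT y3 OR NOT y4) with y4 = True leaves only NOT y3, so y3 = False.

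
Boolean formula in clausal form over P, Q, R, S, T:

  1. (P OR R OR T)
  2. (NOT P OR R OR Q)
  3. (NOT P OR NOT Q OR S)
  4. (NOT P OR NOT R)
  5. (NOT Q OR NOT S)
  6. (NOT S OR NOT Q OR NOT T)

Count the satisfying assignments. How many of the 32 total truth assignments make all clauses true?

9

Split on P, then Q.
  P=1, Q=1: a clause becomes empty — 0.
  P=1, Q=0: a clause becomes empty — 0.
  P=0, Q=1: remaining (R,S,T) ∈ {(0,0,1); (1,0,0); (1,0,1)} — 3.
  P=0, Q=0: S free; 3 ways for (R,T) × 2^1 = 6.
Total: 0 + 0 + 3 + 6 = 9.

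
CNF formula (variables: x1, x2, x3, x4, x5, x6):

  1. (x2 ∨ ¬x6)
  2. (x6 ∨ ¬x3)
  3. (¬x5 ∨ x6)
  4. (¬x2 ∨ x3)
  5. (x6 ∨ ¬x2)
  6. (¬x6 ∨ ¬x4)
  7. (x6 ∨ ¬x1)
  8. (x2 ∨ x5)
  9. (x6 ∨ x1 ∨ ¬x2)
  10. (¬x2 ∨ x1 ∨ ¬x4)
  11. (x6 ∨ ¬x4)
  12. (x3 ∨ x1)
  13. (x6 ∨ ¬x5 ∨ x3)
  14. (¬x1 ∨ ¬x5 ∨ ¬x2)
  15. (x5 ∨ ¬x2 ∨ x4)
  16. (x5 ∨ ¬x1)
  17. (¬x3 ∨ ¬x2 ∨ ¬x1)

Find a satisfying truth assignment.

x1 = False, x2 = True, x3 = True, x4 = False, x5 = True, x6 = True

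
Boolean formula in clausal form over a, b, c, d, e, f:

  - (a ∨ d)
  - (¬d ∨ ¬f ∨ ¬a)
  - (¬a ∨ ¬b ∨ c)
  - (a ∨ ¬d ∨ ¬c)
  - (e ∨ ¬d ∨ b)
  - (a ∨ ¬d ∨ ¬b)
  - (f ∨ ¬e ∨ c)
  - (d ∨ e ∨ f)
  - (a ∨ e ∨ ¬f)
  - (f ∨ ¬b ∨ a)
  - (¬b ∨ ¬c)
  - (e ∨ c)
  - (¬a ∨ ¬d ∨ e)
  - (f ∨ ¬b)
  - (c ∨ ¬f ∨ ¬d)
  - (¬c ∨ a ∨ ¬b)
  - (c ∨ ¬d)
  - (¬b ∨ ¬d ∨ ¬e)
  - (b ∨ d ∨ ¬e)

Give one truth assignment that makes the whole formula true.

a = T, b = F, c = T, d = F, e = F, f = T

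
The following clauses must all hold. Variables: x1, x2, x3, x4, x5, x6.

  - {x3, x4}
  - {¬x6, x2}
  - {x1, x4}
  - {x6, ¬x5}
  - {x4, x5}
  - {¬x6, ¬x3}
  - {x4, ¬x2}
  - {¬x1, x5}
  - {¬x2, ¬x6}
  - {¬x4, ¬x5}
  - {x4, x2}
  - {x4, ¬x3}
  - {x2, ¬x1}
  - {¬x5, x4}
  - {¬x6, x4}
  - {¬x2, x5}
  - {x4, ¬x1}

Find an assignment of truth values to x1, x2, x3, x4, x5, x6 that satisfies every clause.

x1 = False, x2 = False, x3 = False, x4 = True, x5 = False, x6 = False

Set x1 = False and propagate.
  then x4 is forced to True.
  then x5 is forced to False.
  then x2 is forced to False.
  then x6 is forced to False.
x3 is now unconstrained; take x3 = False.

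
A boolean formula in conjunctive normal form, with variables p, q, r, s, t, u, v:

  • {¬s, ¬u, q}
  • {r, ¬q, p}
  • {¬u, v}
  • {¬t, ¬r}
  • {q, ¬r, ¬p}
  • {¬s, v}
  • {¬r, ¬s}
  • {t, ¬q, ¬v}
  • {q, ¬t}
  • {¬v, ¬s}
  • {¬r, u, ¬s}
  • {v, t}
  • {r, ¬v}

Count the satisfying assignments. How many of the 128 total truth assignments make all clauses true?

The models are:
  p=0 q=0 r=1 s=0 t=0 u=0 v=1
  p=0 q=0 r=1 s=0 t=0 u=1 v=1
  p=1 q=1 r=0 s=0 t=1 u=0 v=0
Count: 3.

3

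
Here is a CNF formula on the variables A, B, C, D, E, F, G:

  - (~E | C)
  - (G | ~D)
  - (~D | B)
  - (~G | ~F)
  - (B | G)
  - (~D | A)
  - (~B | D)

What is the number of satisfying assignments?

Split on D, then B.
  D=T, B=T: remaining (A,C,E,F,G) ∈ {(T,F,F,F,T); (T,T,F,F,T); (T,T,T,F,T)} — 3.
  D=T, B=F: a clause becomes empty — 0.
  D=F, B=T: a clause becomes empty — 0.
  D=F, B=F: A free; 3 ways for (C,E,F,G) × 2^1 = 6.
Total: 3 + 0 + 0 + 6 = 9.

9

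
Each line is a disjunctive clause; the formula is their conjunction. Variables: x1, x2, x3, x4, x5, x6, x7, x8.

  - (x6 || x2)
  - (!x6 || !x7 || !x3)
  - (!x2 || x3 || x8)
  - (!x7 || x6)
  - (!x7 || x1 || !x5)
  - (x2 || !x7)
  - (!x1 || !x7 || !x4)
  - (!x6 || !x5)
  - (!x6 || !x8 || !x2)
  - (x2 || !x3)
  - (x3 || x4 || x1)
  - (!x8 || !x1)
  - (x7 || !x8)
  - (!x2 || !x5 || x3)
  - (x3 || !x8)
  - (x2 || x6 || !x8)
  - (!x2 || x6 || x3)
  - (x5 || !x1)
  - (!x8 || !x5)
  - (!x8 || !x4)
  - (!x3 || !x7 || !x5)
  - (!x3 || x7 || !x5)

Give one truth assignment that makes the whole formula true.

x1 = F, x2 = T, x3 = T, x4 = F, x5 = F, x6 = F, x7 = F, x8 = F

Check each clause:
  1. (x2 || x6) — x2 is true.
  2. (!x3 || !x7 || !x6) — !x7 is true.
  3. (x8 || x3 || !x2) — x3 is true.
  4. (!x7 || x6) — !x7 is true.
  5. (x1 || !x7 || !x5) — !x5 is true.
  6. (!x7 || x2) — !x7 is true.
  7. (!x1 || !x4 || !x7) — !x7 is true.
  8. (!x6 || !x5) — !x6 is true.
  9. (!x8 || !x2 || !x6) — !x8 is true.
  10. (!x3 || x2) — x2 is true.
  11. (x3 || x4 || x1) — x3 is true.
  12. (!x8 || !x1) — !x8 is true.
  13. (!x8 || x7) — !x8 is true.
  14. (!x5 || x3 || !x2) — x3 is true.
  15. (x3 || !x8) — !x8 is true.
  16. (x6 || x2 || !x8) — !x8 is true.
  17. (x3 || x6 || !x2) — x3 is true.
  18. (!x1 || x5) — !x1 is true.
  19. (!x5 || !x8) — !x8 is true.
  20. (!x4 || !x8) — !x8 is true.
  21. (!x3 || !x7 || !x5) — !x7 is true.
  22. (x7 || !x3 || !x5) — !x5 is true.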